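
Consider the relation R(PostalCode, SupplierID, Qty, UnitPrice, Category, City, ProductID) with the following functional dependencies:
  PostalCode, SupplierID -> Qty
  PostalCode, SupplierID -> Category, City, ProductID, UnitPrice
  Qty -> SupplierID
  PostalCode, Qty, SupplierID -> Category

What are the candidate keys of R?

Attributes never on any right-hand side: {PostalCode} — every candidate key must contain it.
{PostalCode, Qty}⁺ = {Category, City, PostalCode, ProductID, Qty, SupplierID, UnitPrice} — all of the relation — so {PostalCode, Qty} is a candidate key.
{PostalCode, SupplierID}⁺ = {Category, City, PostalCode, ProductID, Qty, SupplierID, UnitPrice} — all of the relation — so {PostalCode, SupplierID} is a candidate key.
These are minimal and exhaustive — every other superkey contains one of them.

{PostalCode, Qty}, {PostalCode, SupplierID}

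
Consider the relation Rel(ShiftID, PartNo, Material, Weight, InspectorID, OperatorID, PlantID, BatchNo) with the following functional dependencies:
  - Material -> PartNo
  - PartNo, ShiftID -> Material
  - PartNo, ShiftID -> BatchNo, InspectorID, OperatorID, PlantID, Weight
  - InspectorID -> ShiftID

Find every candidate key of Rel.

{InspectorID, Material}⁺ = {BatchNo, InspectorID, Material, OperatorID, PartNo, PlantID, ShiftID, Weight} — all of the relation — so {InspectorID, Material} is a candidate key.
{InspectorID, PartNo}⁺ = {BatchNo, InspectorID, Material, OperatorID, PartNo, PlantID, ShiftID, Weight} — all of the relation — so {InspectorID, PartNo} is a candidate key.
{Material, ShiftID}⁺ = {BatchNo, InspectorID, Material, OperatorID, PartNo, PlantID, ShiftID, Weight} — all of the relation — so {Material, ShiftID} is a candidate key.
{PartNo, ShiftID}⁺ = {BatchNo, InspectorID, Material, OperatorID, PartNo, PlantID, ShiftID, Weight} — all of the relation — so {PartNo, ShiftID} is a candidate key.
No proper subset of any of these is a key, and no other minimal superkey exists.

{InspectorID, Material}, {InspectorID, PartNo}, {Material, ShiftID}, {PartNo, ShiftID}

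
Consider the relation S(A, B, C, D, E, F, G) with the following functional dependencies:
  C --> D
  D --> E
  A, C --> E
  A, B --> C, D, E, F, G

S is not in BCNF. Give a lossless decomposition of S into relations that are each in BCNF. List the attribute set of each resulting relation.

{A, B, C, F, G}; {C, D}; {D, E}

Candidate key of the original relation: {A, B}.
{A, B, C, D, E, F, G}: {C} determines {C, D, E} here but is not a superkey — split on C --> D, E, giving {C, D, E} and {A, B, C, F, G}.
{C, D, E}: {D} determines {D, E} here but is not a superkey — split on D --> E, giving {D, E} and {C, D}.
{D, E} has no BCNF violation.
{C, D} has no BCNF violation.
{A, B, C, F, G} has no BCNF violation.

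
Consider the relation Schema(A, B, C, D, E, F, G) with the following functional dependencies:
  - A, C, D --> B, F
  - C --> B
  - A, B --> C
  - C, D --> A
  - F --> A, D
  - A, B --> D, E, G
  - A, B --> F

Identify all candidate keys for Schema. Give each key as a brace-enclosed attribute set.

{A, B}, {A, C}, {B, F}, {C, D}, {C, F}

{A, B}⁺ = {A, B, C, D, E, F, G} — all of the relation — so {A, B} is a candidate key.
{A, C}⁺ = {A, B, C, D, E, F, G} — all of the relation — so {A, C} is a candidate key.
{B, F}⁺ = {A, B, C, D, E, F, G} — all of the relation — so {B, F} is a candidate key.
{C, D}⁺ = {A, B, C, D, E, F, G} — all of the relation — so {C, D} is a candidate key.
{C, F}⁺ = {A, B, C, D, E, F, G} — all of the relation — so {C, F} is a candidate key.
Any other superkey properly contains one of these, so there are no further candidate keys.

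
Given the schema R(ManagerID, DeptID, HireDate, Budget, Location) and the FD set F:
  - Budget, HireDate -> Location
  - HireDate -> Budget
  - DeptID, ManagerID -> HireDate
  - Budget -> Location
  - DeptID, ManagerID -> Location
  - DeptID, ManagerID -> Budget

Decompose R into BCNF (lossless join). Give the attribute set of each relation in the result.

{Budget, HireDate}; {Budget, Location}; {DeptID, HireDate, ManagerID}

Candidate key of the original relation: {DeptID, ManagerID}.
{Budget, DeptID, HireDate, Location, ManagerID}: {Budget, HireDate} determines {Budget, HireDate, Location} here but is not a superkey — split on Budget, HireDate -> Location, giving {Budget, HireDate, Location} and {Budget, DeptID, HireDate, ManagerID}.
{Budget, HireDate, Location}: {Budget} determines {Budget, Location} here but is not a superkey — split on Budget -> Location, giving {Budget, Location} and {Budget, HireDate}.
{Budget, Location}: every determinant is a superkey — BCNF.
{Budget, HireDate}: every determinant is a superkey — BCNF.
{Budget, DeptID, HireDate, ManagerID}: {HireDate} determines {Budget, HireDate} here but is not a superkey — split on HireDate -> Budget, giving {Budget, HireDate} and {DeptID, HireDate, ManagerID}.
{Budget, HireDate}: every determinant is a superkey — BCNF.
{DeptID, HireDate, ManagerID}: every determinant is a superkey — BCNF.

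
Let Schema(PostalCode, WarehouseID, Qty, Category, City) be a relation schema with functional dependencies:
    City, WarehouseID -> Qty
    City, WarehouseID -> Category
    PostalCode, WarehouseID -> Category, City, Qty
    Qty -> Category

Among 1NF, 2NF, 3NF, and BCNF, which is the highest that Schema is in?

Candidate key: {PostalCode, WarehouseID}. Prime attributes: {PostalCode, WarehouseID}.
For City, WarehouseID -> Qty we have {City, WarehouseID}⁺ = {Category, City, Qty, WarehouseID}; {City, WarehouseID} is not a superkey, so BCNF fails.
Because {Qty} is non-prime and the left side of City, WarehouseID -> Qty is not a superkey, the relation is not in 3NF.
No non-prime attribute depends on a proper subset of any candidate key, so 2NF holds.

2NF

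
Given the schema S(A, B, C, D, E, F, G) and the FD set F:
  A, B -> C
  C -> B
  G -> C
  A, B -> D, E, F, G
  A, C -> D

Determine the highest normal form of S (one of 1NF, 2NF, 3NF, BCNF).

Candidate keys: {A, B}, {A, C}, {A, G}. Prime attributes: {A, B, C, G}.
C -> B: {C}⁺ = {B, C}, which is not all of the attributes, so the left side is not a superkey — BCNF is violated.
Since {B} ⊆ prime attributes and every other non-superkey FD also has a prime right side, the schema is in 3NF.

3NF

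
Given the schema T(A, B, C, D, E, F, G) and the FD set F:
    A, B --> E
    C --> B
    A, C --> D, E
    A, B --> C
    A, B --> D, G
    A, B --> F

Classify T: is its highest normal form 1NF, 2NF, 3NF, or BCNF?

3NF

Candidate keys: {A, B}, {A, C}. Prime attributes: {A, B, C}.
For C --> B we have {C}⁺ = {B, C}; {C} is not a superkey, so BCNF fails.
But every attribute on its right side ({B}) is prime, and the same holds for every other non-superkey FD, so 3NF still holds.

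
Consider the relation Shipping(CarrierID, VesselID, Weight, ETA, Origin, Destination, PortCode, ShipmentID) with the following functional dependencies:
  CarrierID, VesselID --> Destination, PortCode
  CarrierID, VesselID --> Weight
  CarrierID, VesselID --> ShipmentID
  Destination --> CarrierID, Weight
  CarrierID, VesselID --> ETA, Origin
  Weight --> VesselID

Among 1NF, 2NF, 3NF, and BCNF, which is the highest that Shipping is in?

3NF

Candidate keys: {CarrierID, VesselID}, {CarrierID, Weight}, {Destination}. Prime attributes: {CarrierID, Destination, VesselID, Weight}.
For Weight --> VesselID we have {Weight}⁺ = {VesselID, Weight}; {Weight} is not a superkey, so BCNF fails.
But every attribute on its right side ({VesselID}) is prime, and the same holds for every other non-superkey FD, so 3NF still holds.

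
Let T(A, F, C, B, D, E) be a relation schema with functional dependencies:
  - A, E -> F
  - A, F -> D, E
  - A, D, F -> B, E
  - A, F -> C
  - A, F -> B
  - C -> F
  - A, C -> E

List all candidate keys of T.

No FD produces {A}, so it must be in every candidate key.
{A, C}⁺ = {A, B, C, D, E, F}, which is every attribute, so {A, C} is a candidate key.
{A, E}⁺ = {A, B, C, D, E, F}, which is every attribute, so {A, E} is a candidate key.
{A, F}⁺ = {A, B, C, D, E, F}, which is every attribute, so {A, F} is a candidate key.
These are minimal and exhaustive — every other superkey contains one of them.

{A, C}, {A, E}, {A, F}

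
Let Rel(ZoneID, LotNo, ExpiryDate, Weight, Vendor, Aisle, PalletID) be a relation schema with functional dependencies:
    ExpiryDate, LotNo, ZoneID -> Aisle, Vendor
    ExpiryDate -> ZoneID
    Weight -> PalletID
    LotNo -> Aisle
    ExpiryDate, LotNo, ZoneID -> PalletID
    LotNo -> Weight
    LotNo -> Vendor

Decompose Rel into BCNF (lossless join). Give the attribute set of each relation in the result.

Candidate key of the original relation: {ExpiryDate, LotNo}.
In {Aisle, ExpiryDate, LotNo, PalletID, Vendor, Weight, ZoneID}, {ExpiryDate} is not a superkey ({ExpiryDate}⁺ restricted to this set is {ExpiryDate, ZoneID}), so split on ExpiryDate -> ZoneID into {ExpiryDate, ZoneID} and {Aisle, ExpiryDate, LotNo, PalletID, Vendor, Weight}.
{ExpiryDate, ZoneID}: every determinant is a superkey — BCNF.
In {Aisle, ExpiryDate, LotNo, PalletID, Vendor, Weight}, {Weight} is not a superkey ({Weight}⁺ restricted to this set is {PalletID, Weight}), so split on Weight -> PalletID into {PalletID, Weight} and {Aisle, ExpiryDate, LotNo, Vendor, Weight}.
{PalletID, Weight}: every determinant is a superkey — BCNF.
In {Aisle, ExpiryDate, LotNo, Vendor, Weight}, {LotNo} is not a superkey ({LotNo}⁺ restricted to this set is {Aisle, LotNo, Vendor, Weight}), so split on LotNo -> Aisle, Vendor, Weight into {Aisle, LotNo, Vendor, Weight} and {ExpiryDate, LotNo}.
{Aisle, LotNo, Vendor, Weight}: every determinant is a superkey — BCNF.
{ExpiryDate, LotNo}: every determinant is a superkey — BCNF.

{Aisle, LotNo, Vendor, Weight}; {ExpiryDate, LotNo}; {ExpiryDate, ZoneID}; {PalletID, Weight}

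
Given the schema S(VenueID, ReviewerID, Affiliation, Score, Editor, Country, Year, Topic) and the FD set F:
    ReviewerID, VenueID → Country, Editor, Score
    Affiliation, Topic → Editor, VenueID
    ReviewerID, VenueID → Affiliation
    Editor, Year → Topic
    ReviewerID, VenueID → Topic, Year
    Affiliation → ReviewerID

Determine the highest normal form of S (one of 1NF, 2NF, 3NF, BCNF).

3NF

Candidate keys: {Affiliation, Editor, Year}, {Affiliation, Topic}, {Affiliation, VenueID}, {ReviewerID, VenueID}. Prime attributes: {Affiliation, Editor, ReviewerID, Topic, VenueID, Year}.
For Editor, Year → Topic we have {Editor, Year}⁺ = {Editor, Topic, Year}; {Editor, Year} is not a superkey, so BCNF fails.
Its right-hand attributes {Topic} are all prime, as are those of every other non-superkey FD — the relation is in 3NF.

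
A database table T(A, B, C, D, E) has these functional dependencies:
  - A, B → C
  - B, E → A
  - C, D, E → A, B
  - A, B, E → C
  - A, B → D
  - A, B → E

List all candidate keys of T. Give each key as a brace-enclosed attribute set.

{A, B} is a candidate key since {A, B}⁺ = {A, B, C, D, E} covers every attribute.
{B, E} is a candidate key since {B, E}⁺ = {A, B, C, D, E} covers every attribute.
{C, D, E} is a candidate key since {C, D, E}⁺ = {A, B, C, D, E} covers every attribute.
No proper subset of any of these is a key, and no other minimal superkey exists.

{A, B}, {B, E}, {C, D, E}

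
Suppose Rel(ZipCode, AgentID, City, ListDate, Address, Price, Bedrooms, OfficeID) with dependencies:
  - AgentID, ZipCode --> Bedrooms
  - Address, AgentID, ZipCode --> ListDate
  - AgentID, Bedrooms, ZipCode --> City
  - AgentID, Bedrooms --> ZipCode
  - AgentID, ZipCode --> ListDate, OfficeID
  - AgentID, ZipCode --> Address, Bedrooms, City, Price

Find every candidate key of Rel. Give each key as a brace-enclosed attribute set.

{AgentID, Bedrooms}, {AgentID, ZipCode}

Attributes never on any right-hand side: {AgentID} — every candidate key must contain it.
Closure of {AgentID, Bedrooms} is {Address, AgentID, Bedrooms, City, ListDate, OfficeID, Price, ZipCode}, the whole schema; {AgentID, Bedrooms} is a candidate key.
Closure of {AgentID, ZipCode} is {Address, AgentID, Bedrooms, City, ListDate, OfficeID, Price, ZipCode}, the whole schema; {AgentID, ZipCode} is a candidate key.
No proper subset of any of these is a key, and no other minimal superkey exists.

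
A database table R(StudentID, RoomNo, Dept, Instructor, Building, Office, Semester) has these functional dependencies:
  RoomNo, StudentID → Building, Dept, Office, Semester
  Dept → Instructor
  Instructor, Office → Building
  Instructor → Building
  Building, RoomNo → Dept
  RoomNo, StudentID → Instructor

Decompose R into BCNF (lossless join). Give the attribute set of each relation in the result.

{Building, Instructor}; {Dept, Instructor}; {Dept, Office, RoomNo, Semester, StudentID}

Candidate key of the original relation: {RoomNo, StudentID}.
Within {Building, Dept, Instructor, Office, RoomNo, Semester, StudentID}: {Dept}⁺ ∩ {Building, Dept, Instructor, Office, RoomNo, Semester, StudentID} = {Building, Dept, Instructor}, not the whole set, so Dept → Building, Instructor violates BCNF; decompose into {Building, Dept, Instructor} and {Dept, Office, RoomNo, Semester, StudentID}.
Within {Building, Dept, Instructor}: {Instructor}⁺ ∩ {Building, Dept, Instructor} = {Building, Instructor}, not the whole set, so Instructor → Building violates BCNF; decompose into {Building, Instructor} and {Dept, Instructor}.
{Building, Instructor} has no BCNF violation.
{Dept, Instructor} has no BCNF violation.
{Dept, Office, RoomNo, Semester, StudentID} has no BCNF violation.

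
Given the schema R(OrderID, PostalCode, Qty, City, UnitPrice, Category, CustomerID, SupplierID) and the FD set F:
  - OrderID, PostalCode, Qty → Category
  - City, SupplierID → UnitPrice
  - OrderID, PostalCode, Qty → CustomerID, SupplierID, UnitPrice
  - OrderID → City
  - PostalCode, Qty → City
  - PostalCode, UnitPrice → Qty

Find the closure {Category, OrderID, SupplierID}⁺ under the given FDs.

Start with {Category, OrderID, SupplierID}.
OrderID → City applies; add {City} → now {Category, City, OrderID, SupplierID}.
City, SupplierID → UnitPrice applies; add {UnitPrice} → now {Category, City, OrderID, SupplierID, UnitPrice}.
No further FD applies.

{Category, City, OrderID, SupplierID, UnitPrice}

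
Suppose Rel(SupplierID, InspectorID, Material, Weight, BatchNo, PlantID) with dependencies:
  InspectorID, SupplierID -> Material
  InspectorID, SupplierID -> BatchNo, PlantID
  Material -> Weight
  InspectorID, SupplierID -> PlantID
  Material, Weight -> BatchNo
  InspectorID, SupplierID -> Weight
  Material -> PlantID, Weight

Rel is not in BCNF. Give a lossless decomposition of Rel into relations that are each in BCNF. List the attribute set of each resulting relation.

Candidate key of the original relation: {InspectorID, SupplierID}.
{BatchNo, InspectorID, Material, PlantID, SupplierID, Weight}: {Material} determines {BatchNo, Material, PlantID, Weight} here but is not a superkey — split on Material -> BatchNo, PlantID, Weight, giving {BatchNo, Material, PlantID, Weight} and {InspectorID, Material, SupplierID}.
{BatchNo, Material, PlantID, Weight}: every determinant is a superkey — BCNF.
{InspectorID, Material, SupplierID}: every determinant is a superkey — BCNF.

{BatchNo, Material, PlantID, Weight}; {InspectorID, Material, SupplierID}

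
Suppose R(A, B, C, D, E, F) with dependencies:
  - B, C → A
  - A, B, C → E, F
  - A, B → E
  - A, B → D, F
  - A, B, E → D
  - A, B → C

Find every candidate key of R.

No FD produces {B}, so it must be in every candidate key.
Closure of {A, B} is {A, B, C, D, E, F}, the whole schema; {A, B} is a candidate key.
Closure of {B, C} is {A, B, C, D, E, F}, the whole schema; {B, C} is a candidate key.
These are minimal and exhaustive — every other superkey contains one of them.

{A, B}, {B, C}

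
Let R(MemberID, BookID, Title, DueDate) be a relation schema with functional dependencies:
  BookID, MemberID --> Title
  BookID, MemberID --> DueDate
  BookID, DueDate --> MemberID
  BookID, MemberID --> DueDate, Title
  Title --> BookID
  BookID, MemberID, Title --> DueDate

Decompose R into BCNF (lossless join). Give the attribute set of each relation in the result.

{BookID, Title}; {DueDate, MemberID, Title}

Candidate keys of the original relation: {BookID, DueDate}, {BookID, MemberID}, {DueDate, Title}, {MemberID, Title}.
In {BookID, DueDate, MemberID, Title}, {Title} is not a superkey ({Title}⁺ restricted to this set is {BookID, Title}), so split on Title --> BookID into {BookID, Title} and {DueDate, MemberID, Title}.
{BookID, Title}: every determinant is a superkey — BCNF.
{DueDate, MemberID, Title}: every determinant is a superkey — BCNF.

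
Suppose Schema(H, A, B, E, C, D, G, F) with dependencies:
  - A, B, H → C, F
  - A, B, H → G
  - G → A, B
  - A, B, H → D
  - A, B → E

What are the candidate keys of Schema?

{A, B, H}, {G, H}

{H} never appears on the right of any FD, so every key must include it.
Closure of {G, H} is {A, B, C, D, E, F, G, H}, the whole schema; {G, H} is a candidate key.
Closure of {A, B, H} is {A, B, C, D, E, F, G, H}, the whole schema; {A, B, H} is a candidate key.
No proper subset of any of these is a key, and no other minimal superkey exists.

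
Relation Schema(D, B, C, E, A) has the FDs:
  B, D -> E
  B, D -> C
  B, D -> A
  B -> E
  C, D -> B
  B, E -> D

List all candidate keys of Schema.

{B}, {C, D}

{B}⁺ = {A, B, C, D, E}, which is every attribute, so {B} is a candidate key.
{C, D}⁺ = {A, B, C, D, E}, which is every attribute, so {C, D} is a candidate key.
No proper subset of any of these is a key, and no other minimal superkey exists.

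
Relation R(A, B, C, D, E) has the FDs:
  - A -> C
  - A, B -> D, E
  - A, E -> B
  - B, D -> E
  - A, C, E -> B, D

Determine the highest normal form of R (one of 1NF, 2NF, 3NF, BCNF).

1NF

Candidate keys: {A, B}, {A, E}. Prime attributes: {A, B, E}.
A -> C: {A}⁺ = {A, C}, which is not all of the attributes, so the left side is not a superkey — BCNF is violated.
Because {C} is non-prime and the left side of A -> C is not a superkey, the relation is not in 3NF.
{A} is a proper subset of the key {A, B}, and {A}⁺ contains the non-prime attribute {C} — a partial dependency, so 2NF is violated.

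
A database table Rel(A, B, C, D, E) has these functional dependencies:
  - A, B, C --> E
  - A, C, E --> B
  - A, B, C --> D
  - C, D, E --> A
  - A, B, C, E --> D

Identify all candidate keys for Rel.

{A, B, C}, {A, C, E}, {C, D, E}

{C} never appears on the right of any FD, so every key must include it.
{A, B, C} is a candidate key since {A, B, C}⁺ = {A, B, C, D, E} covers every attribute.
{A, C, E} is a candidate key since {A, C, E}⁺ = {A, B, C, D, E} covers every attribute.
{C, D, E} is a candidate key since {C, D, E}⁺ = {A, B, C, D, E} covers every attribute.
Any other superkey properly contains one of these, so there are no further candidate keys.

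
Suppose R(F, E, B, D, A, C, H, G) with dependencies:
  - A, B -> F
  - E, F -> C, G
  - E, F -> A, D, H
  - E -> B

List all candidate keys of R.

{A, E}, {E, F}

Attributes never on any right-hand side: {E} — every candidate key must contain it.
Closure of {A, E} is {A, B, C, D, E, F, G, H}, the whole schema; {A, E} is a candidate key.
Closure of {E, F} is {A, B, C, D, E, F, G, H}, the whole schema; {E, F} is a candidate key.
Any other superkey properly contains one of these, so there are no further candidate keys.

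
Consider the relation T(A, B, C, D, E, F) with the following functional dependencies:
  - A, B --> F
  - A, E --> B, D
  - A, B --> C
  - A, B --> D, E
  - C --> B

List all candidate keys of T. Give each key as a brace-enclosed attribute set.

{A, B}, {A, C}, {A, E}

Attributes never on any right-hand side: {A} — every candidate key must contain it.
{A, B}⁺ = {A, B, C, D, E, F}, which is every attribute, so {A, B} is a candidate key.
{A, C}⁺ = {A, B, C, D, E, F}, which is every attribute, so {A, C} is a candidate key.
{A, E}⁺ = {A, B, C, D, E, F}, which is every attribute, so {A, E} is a candidate key.
Any other superkey properly contains one of these, so there are no further candidate keys.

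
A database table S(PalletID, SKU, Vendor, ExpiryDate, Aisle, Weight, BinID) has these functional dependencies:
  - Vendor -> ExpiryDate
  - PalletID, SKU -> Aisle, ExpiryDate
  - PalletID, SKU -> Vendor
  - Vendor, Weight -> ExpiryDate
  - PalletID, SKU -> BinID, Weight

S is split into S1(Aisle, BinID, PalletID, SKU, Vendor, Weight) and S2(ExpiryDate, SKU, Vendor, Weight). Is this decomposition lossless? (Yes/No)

The shared attributes are {SKU, Vendor, Weight} and {SKU, Vendor, Weight}⁺ = {ExpiryDate, SKU, Vendor, Weight}.
Since S2 ⊆ {ExpiryDate, SKU, Vendor, Weight}, the intersection is a superkey of S2; the decomposition is lossless.

Yes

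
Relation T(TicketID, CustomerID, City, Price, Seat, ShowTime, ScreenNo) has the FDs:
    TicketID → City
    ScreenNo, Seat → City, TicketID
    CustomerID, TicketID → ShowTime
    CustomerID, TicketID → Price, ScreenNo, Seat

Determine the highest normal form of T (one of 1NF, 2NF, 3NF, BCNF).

Candidate keys: {CustomerID, ScreenNo, Seat}, {CustomerID, TicketID}. Prime attributes: {CustomerID, ScreenNo, Seat, TicketID}.
For TicketID → City we have {TicketID}⁺ = {City, TicketID}; {TicketID} is not a superkey, so BCNF fails.
TicketID → City has non-prime {City} on the right and a non-superkey on the left, so 3NF fails.
Since {TicketID} ⊂ {CustomerID, TicketID} and {TicketID}⁺ ⊇ {City} with {City} non-prime, there is a partial dependency; 2NF fails.

1NF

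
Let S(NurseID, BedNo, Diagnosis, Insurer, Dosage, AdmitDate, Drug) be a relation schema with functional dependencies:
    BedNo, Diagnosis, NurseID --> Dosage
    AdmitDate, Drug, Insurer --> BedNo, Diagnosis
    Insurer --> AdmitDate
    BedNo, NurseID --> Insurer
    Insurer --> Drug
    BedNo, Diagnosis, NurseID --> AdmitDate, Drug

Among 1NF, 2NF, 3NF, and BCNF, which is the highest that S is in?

1NF

Candidate keys: {BedNo, NurseID}, {Insurer, NurseID}. Prime attributes: {BedNo, Insurer, NurseID}.
AdmitDate, Drug, Insurer --> BedNo, Diagnosis breaks BCNF: {AdmitDate, Drug, Insurer}⁺ = {AdmitDate, BedNo, Diagnosis, Drug, Insurer}, so {AdmitDate, Drug, Insurer} is not a superkey.
AdmitDate, Drug, Insurer --> BedNo, Diagnosis has non-prime {Diagnosis} on the right and a non-superkey on the left, so 3NF fails.
Since {Insurer} ⊂ {Insurer, NurseID} and {Insurer}⁺ ⊇ {AdmitDate, Diagnosis, Drug} with {AdmitDate, Diagnosis, Drug} non-prime, there is a partial dependency; 2NF fails.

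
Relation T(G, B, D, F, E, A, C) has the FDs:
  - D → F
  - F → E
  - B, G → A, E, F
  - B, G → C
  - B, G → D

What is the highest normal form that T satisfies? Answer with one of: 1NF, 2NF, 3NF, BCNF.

2NF

Candidate key: {B, G}. Prime attributes: {B, G}.
D → F: {D}⁺ = {D, E, F}, which is not all of the attributes, so the left side is not a superkey — BCNF is violated.
Because {F} is non-prime and the left side of D → F is not a superkey, the relation is not in 3NF.
Checking every proper subset of each key, none determines a non-prime attribute — 2NF is satisfied.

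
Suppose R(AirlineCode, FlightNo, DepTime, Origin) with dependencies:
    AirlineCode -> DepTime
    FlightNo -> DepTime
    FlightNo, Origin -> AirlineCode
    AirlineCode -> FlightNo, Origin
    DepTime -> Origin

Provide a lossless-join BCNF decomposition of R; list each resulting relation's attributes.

Candidate keys of the original relation: {AirlineCode}, {FlightNo}.
{AirlineCode, DepTime, FlightNo, Origin}: {DepTime} determines {DepTime, Origin} here but is not a superkey — split on DepTime -> Origin, giving {DepTime, Origin} and {AirlineCode, DepTime, FlightNo}.
{DepTime, Origin} is in BCNF.
{AirlineCode, DepTime, FlightNo} is in BCNF.

{AirlineCode, DepTime, FlightNo}; {DepTime, Origin}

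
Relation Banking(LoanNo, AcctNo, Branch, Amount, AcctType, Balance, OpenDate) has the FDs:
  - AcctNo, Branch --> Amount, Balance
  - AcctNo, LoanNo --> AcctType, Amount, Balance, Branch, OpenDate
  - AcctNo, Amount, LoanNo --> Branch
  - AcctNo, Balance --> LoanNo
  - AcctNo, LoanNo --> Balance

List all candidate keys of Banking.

Attributes never on any right-hand side: {AcctNo} — every candidate key must contain it.
{AcctNo, Balance} is a candidate key since {AcctNo, Balance}⁺ = {AcctNo, AcctType, Amount, Balance, Branch, LoanNo, OpenDate} covers every attribute.
{AcctNo, Branch} is a candidate key since {AcctNo, Branch}⁺ = {AcctNo, AcctType, Amount, Balance, Branch, LoanNo, OpenDate} covers every attribute.
{AcctNo, LoanNo} is a candidate key since {AcctNo, LoanNo}⁺ = {AcctNo, AcctType, Amount, Balance, Branch, LoanNo, OpenDate} covers every attribute.
These are minimal and exhaustive — every other superkey contains one of them.

{AcctNo, Balance}, {AcctNo, Branch}, {AcctNo, LoanNo}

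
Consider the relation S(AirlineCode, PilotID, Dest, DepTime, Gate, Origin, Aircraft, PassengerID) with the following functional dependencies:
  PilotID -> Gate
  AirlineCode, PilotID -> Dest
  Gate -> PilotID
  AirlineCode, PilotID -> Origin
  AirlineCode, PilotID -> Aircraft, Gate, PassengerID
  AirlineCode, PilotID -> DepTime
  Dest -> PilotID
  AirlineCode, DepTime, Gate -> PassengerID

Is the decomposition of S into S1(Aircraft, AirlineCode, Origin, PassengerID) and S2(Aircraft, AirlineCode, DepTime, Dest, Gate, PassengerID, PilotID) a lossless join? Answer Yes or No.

No

The shared attributes are {Aircraft, AirlineCode, PassengerID} and {Aircraft, AirlineCode, PassengerID}⁺ = {Aircraft, AirlineCode, PassengerID}.
The closure covers neither S1 nor S2 entirely; the join is not lossless.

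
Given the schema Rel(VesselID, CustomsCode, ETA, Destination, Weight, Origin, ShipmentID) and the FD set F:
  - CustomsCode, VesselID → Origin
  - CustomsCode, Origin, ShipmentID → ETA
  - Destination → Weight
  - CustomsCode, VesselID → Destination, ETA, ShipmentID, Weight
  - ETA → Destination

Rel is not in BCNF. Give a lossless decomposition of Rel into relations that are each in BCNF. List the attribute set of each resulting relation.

{CustomsCode, ETA, Origin, ShipmentID}; {CustomsCode, Origin, ShipmentID, VesselID}; {Destination, ETA}; {Destination, Weight}

Candidate key of the original relation: {CustomsCode, VesselID}.
{CustomsCode, Destination, ETA, Origin, ShipmentID, VesselID, Weight}: {CustomsCode, Origin, ShipmentID} determines {CustomsCode, Destination, ETA, Origin, ShipmentID, Weight} here but is not a superkey — split on CustomsCode, Origin, ShipmentID → Destination, ETA, Weight, giving {CustomsCode, Destination, ETA, Origin, ShipmentID, Weight} and {CustomsCode, Origin, ShipmentID, VesselID}.
{CustomsCode, Destination, ETA, Origin, ShipmentID, Weight}: {Destination} determines {Destination, Weight} here but is not a superkey — split on Destination → Weight, giving {Destination, Weight} and {CustomsCode, Destination, ETA, Origin, ShipmentID}.
{Destination, Weight} has no BCNF violation.
{CustomsCode, Destination, ETA, Origin, ShipmentID}: {ETA} determines {Destination, ETA} here but is not a superkey — split on ETA → Destination, giving {Destination, ETA} and {CustomsCode, ETA, Origin, ShipmentID}.
{Destination, ETA} has no BCNF violation.
{CustomsCode, ETA, Origin, ShipmentID} has no BCNF violation.
{CustomsCode, Origin, ShipmentID, VesselID} has no BCNF violation.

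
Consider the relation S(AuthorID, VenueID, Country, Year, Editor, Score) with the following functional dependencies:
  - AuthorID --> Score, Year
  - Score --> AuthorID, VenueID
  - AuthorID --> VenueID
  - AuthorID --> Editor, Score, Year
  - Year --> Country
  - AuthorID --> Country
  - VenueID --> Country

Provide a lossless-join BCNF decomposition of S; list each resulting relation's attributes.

Candidate keys of the original relation: {AuthorID}, {Score}.
In {AuthorID, Country, Editor, Score, VenueID, Year}, {Year} is not a superkey ({Year}⁺ restricted to this set is {Country, Year}), so split on Year --> Country into {Country, Year} and {AuthorID, Editor, Score, VenueID, Year}.
{Country, Year}: every determinant is a superkey — BCNF.
{AuthorID, Editor, Score, VenueID, Year}: every determinant is a superkey — BCNF.

{AuthorID, Editor, Score, VenueID, Year}; {Country, Year}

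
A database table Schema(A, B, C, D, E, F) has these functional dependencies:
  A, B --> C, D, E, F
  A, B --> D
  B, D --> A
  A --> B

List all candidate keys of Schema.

{A}, {B, D}

{A}⁺ = {A, B, C, D, E, F}, which is every attribute, so {A} is a candidate key.
{B, D}⁺ = {A, B, C, D, E, F}, which is every attribute, so {B, D} is a candidate key.
No proper subset of any of these is a key, and no other minimal superkey exists.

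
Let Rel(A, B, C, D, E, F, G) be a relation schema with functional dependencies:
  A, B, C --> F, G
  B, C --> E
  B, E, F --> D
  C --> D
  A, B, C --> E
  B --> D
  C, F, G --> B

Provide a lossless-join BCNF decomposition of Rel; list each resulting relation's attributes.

{A, C, F, G}; {B, C, E}; {B, C, F, G}; {C, D}

Candidate keys of the original relation: {A, B, C}, {A, C, F, G}.
Within {A, B, C, D, E, F, G}: {B, C}⁺ ∩ {A, B, C, D, E, F, G} = {B, C, D, E}, not the whole set, so B, C --> D, E violates BCNF; decompose into {B, C, D, E} and {A, B, C, F, G}.
Within {B, C, D, E}: {C}⁺ ∩ {B, C, D, E} = {C, D}, not the whole set, so C --> D violates BCNF; decompose into {C, D} and {B, C, E}.
{C, D} has no BCNF violation.
{B, C, E} has no BCNF violation.
Within {A, B, C, F, G}: {C, F, G}⁺ ∩ {A, B, C, F, G} = {B, C, F, G}, not the whole set, so C, F, G --> B violates BCNF; decompose into {B, C, F, G} and {A, C, F, G}.
{B, C, F, G} has no BCNF violation.
{A, C, F, G} has no BCNF violation.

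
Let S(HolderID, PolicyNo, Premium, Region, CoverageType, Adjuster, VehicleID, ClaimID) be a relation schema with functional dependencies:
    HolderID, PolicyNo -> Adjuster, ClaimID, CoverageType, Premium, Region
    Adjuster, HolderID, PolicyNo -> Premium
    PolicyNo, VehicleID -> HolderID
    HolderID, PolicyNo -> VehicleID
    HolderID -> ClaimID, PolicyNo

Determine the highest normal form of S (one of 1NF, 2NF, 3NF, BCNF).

BCNF

Candidate keys: {HolderID}, {PolicyNo, VehicleID}. Prime attributes: {HolderID, PolicyNo, VehicleID}.
The left-hand side of every FD is a superkey, so BCNF is satisfied.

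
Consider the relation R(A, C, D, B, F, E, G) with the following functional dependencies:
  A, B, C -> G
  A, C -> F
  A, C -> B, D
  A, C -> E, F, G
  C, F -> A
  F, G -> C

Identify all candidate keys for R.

{A, C}, {C, F}, {F, G}

{A, C}⁺ = {A, B, C, D, E, F, G}, which is every attribute, so {A, C} is a candidate key.
{C, F}⁺ = {A, B, C, D, E, F, G}, which is every attribute, so {C, F} is a candidate key.
{F, G}⁺ = {A, B, C, D, E, F, G}, which is every attribute, so {F, G} is a candidate key.
No proper subset of any of these is a key, and no other minimal superkey exists.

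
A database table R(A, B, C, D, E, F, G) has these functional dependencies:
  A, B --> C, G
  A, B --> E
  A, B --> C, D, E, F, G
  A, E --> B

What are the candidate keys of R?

Attributes never on any right-hand side: {A} — every candidate key must contain it.
Closure of {A, B} is {A, B, C, D, E, F, G}, the whole schema; {A, B} is a candidate key.
Closure of {A, E} is {A, B, C, D, E, F, G}, the whole schema; {A, E} is a candidate key.
No proper subset of any of these is a key, and no other minimal superkey exists.

{A, B}, {A, E}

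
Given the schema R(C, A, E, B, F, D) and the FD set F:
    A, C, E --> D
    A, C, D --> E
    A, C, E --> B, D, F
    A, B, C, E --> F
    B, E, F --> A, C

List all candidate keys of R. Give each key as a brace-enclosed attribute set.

Closure of {A, C, D} is {A, B, C, D, E, F}, the whole schema; {A, C, D} is a candidate key.
Closure of {A, C, E} is {A, B, C, D, E, F}, the whole schema; {A, C, E} is a candidate key.
Closure of {B, E, F} is {A, B, C, D, E, F}, the whole schema; {B, E, F} is a candidate key.
These are minimal and exhaustive — every other superkey contains one of them.

{A, C, D}, {A, C, E}, {B, E, F}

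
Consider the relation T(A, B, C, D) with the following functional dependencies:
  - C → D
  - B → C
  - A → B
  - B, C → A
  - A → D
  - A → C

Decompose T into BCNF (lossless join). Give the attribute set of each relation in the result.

{A, B, C}; {C, D}

Candidate keys of the original relation: {A}, {B}.
Within {A, B, C, D}: {C}⁺ ∩ {A, B, C, D} = {C, D}, not the whole set, so C → D violates BCNF; decompose into {C, D} and {A, B, C}.
{C, D}: every determinant is a superkey — BCNF.
{A, B, C}: every determinant is a superkey — BCNF.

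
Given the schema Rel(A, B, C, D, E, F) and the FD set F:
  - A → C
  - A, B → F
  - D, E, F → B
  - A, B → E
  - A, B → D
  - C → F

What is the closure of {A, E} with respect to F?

Start with {A, E}.
A → C applies; add {C} → now {A, C, E}.
C → F applies; add {F} → now {A, C, E, F}.
No further FD applies.

{A, C, E, F}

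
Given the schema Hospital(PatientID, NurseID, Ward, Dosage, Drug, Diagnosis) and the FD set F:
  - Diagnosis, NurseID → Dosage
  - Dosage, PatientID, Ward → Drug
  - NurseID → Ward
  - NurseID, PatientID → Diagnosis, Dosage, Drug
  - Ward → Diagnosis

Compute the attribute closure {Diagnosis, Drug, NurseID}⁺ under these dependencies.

Start with {Diagnosis, Drug, NurseID}.
Diagnosis, NurseID → Dosage applies; add {Dosage} → now {Diagnosis, Dosage, Drug, NurseID}.
NurseID → Ward applies; add {Ward} → now {Diagnosis, Dosage, Drug, NurseID, Ward}.
No further FD applies.

{Diagnosis, Dosage, Drug, NurseID, Ward}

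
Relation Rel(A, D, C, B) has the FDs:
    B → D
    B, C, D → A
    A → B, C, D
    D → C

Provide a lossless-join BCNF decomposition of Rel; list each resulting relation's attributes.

Candidate keys of the original relation: {A}, {B}.
{A, B, C, D}: {D} determines {C, D} here but is not a superkey — split on D → C, giving {C, D} and {A, B, D}.
{C, D} has no BCNF violation.
{A, B, D} has no BCNF violation.

{A, B, D}; {C, D}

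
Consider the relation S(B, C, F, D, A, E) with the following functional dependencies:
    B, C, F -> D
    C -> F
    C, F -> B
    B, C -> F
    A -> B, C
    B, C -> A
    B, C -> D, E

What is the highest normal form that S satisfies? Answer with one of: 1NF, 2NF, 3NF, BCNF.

BCNF

Candidate keys: {A}, {C}. Prime attributes: {A, C}.
Every FD has a superkey on the left, so the relation is in BCNF.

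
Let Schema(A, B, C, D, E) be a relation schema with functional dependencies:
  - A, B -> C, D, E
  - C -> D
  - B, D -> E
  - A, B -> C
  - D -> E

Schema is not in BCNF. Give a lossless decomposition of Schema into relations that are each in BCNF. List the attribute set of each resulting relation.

{A, B, C}; {C, D}; {D, E}

Candidate key of the original relation: {A, B}.
Within {A, B, C, D, E}: {C}⁺ ∩ {A, B, C, D, E} = {C, D, E}, not the whole set, so C -> D, E violates BCNF; decompose into {C, D, E} and {A, B, C}.
Within {C, D, E}: {D}⁺ ∩ {C, D, E} = {D, E}, not the whole set, so D -> E violates BCNF; decompose into {D, E} and {C, D}.
{D, E}: every determinant is a superkey — BCNF.
{C, D}: every determinant is a superkey — BCNF.
{A, B, C}: every determinant is a superkey — BCNF.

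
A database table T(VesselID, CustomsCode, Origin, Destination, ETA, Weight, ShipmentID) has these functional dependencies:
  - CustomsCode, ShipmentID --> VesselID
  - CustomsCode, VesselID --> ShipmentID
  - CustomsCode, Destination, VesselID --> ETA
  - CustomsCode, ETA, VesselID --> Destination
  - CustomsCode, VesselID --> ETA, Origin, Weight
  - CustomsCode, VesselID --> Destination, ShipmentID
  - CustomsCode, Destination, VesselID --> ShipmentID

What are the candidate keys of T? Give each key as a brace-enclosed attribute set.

{CustomsCode} never appears on the right of any FD, so every key must include it.
{CustomsCode, ShipmentID} is a candidate key since {CustomsCode, ShipmentID}⁺ = {CustomsCode, Destination, ETA, Origin, ShipmentID, VesselID, Weight} covers every attribute.
{CustomsCode, VesselID} is a candidate key since {CustomsCode, VesselID}⁺ = {CustomsCode, Destination, ETA, Origin, ShipmentID, VesselID, Weight} covers every attribute.
Any other superkey properly contains one of these, so there are no further candidate keys.

{CustomsCode, ShipmentID}, {CustomsCode, VesselID}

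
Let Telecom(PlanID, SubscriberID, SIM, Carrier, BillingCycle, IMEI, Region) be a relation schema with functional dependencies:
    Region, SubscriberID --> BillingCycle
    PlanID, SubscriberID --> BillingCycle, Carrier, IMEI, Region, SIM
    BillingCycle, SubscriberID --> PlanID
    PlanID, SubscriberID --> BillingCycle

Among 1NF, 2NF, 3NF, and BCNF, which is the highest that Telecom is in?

Candidate keys: {BillingCycle, SubscriberID}, {PlanID, SubscriberID}, {Region, SubscriberID}. Prime attributes: {BillingCycle, PlanID, Region, SubscriberID}.
The left-hand side of every FD is a superkey, so BCNF is satisfied.

BCNF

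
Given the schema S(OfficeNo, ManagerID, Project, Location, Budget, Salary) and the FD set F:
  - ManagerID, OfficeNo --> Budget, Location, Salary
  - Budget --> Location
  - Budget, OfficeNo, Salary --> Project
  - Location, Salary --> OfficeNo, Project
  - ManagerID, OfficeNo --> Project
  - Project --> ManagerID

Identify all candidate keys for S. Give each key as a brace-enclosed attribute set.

{Budget, Salary}⁺ = {Budget, Location, ManagerID, OfficeNo, Project, Salary} — all of the relation — so {Budget, Salary} is a candidate key.
{Location, Salary}⁺ = {Budget, Location, ManagerID, OfficeNo, Project, Salary} — all of the relation — so {Location, Salary} is a candidate key.
{ManagerID, OfficeNo}⁺ = {Budget, Location, ManagerID, OfficeNo, Project, Salary} — all of the relation — so {ManagerID, OfficeNo} is a candidate key.
{OfficeNo, Project}⁺ = {Budget, Location, ManagerID, OfficeNo, Project, Salary} — all of the relation — so {OfficeNo, Project} is a candidate key.
No proper subset of any of these is a key, and no other minimal superkey exists.

{Budget, Salary}, {Location, Salary}, {ManagerID, OfficeNo}, {OfficeNo, Project}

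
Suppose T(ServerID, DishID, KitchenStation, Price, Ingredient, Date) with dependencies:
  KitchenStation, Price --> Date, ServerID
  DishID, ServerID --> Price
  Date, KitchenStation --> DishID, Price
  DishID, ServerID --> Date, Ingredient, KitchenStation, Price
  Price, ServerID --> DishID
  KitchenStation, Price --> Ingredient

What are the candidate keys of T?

{Date, KitchenStation} is a candidate key since {Date, KitchenStation}⁺ = {Date, DishID, Ingredient, KitchenStation, Price, ServerID} covers every attribute.
{DishID, ServerID} is a candidate key since {DishID, ServerID}⁺ = {Date, DishID, Ingredient, KitchenStation, Price, ServerID} covers every attribute.
{KitchenStation, Price} is a candidate key since {KitchenStation, Price}⁺ = {Date, DishID, Ingredient, KitchenStation, Price, ServerID} covers every attribute.
{Price, ServerID} is a candidate key since {Price, ServerID}⁺ = {Date, DishID, Ingredient, KitchenStation, Price, ServerID} covers every attribute.
Any other superkey properly contains one of these, so there are no further candidate keys.

{Date, KitchenStation}, {DishID, ServerID}, {KitchenStation, Price}, {Price, ServerID}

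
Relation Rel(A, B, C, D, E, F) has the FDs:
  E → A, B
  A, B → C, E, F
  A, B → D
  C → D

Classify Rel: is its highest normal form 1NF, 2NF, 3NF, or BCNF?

Candidate keys: {A, B}, {E}. Prime attributes: {A, B, E}.
C → D breaks BCNF: {C}⁺ = {C, D}, so {C} is not a superkey.
C → D has non-prime {D} on the right and a non-superkey on the left, so 3NF fails.
No proper subset of a key has a non-prime attribute in its closure, so there is no partial dependency; 2NF holds.

2NF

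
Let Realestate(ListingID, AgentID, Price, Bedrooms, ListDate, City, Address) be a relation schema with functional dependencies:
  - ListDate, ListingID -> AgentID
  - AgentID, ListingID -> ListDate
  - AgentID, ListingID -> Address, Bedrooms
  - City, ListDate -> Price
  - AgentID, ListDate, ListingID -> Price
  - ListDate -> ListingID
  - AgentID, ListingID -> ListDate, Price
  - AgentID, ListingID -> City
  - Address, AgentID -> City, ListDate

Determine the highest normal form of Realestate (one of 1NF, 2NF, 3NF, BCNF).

Candidate keys: {Address, AgentID}, {AgentID, ListingID}, {ListDate}. Prime attributes: {Address, AgentID, ListDate, ListingID}.
The left-hand side of every FD is a superkey, so BCNF is satisfied.

BCNF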